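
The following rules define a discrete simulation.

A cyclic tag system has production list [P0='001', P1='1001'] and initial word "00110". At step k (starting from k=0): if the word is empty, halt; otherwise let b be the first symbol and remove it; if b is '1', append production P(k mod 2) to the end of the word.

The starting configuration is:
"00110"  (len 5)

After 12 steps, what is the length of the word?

t=0: "00110"  (len 5)
t=1: "0110"  (len 4)
t=2: "110"  (len 3)
t=3: "10001"  (len 5)
t=4: "00011001"  (len 8)
t=5: "0011001"  (len 7)
t=6: "011001"  (len 6)
t=7: "11001"  (len 5)
t=8: "10011001"  (len 8)
t=9: "0011001001"  (len 10)
t=10: "011001001"  (len 9)
t=11: "11001001"  (len 8)
t=12: "10010011001"  (len 11)

11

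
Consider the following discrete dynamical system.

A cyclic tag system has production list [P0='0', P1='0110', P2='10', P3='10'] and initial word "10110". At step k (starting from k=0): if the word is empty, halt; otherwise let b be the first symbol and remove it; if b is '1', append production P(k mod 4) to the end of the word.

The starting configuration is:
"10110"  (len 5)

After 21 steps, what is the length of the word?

t=0: "10110"  (len 5)
t=1: "01100"  (len 5)
t=2: "1100"  (len 4)
t=3: "10010"  (len 5)
t=4: "001010"  (len 6)
t=5: "01010"  (len 5)
t=6: "1010"  (len 4)
t=7: "01010"  (len 5)
t=8: "1010"  (len 4)
t=9: "0100"  (len 4)
t=10: "100"  (len 3)
t=11: "0010"  (len 4)
t=12: "010"  (len 3)
t=13: "10"  (len 2)
t=14: "00110"  (len 5)
t=15: "0110"  (len 4)
t=16: "110"  (len 3)
t=17: "100"  (len 3)
t=18: "000110"  (len 6)
t=19: "00110"  (len 5)
t=20: "0110"  (len 4)
t=21: "110"  (len 3)

3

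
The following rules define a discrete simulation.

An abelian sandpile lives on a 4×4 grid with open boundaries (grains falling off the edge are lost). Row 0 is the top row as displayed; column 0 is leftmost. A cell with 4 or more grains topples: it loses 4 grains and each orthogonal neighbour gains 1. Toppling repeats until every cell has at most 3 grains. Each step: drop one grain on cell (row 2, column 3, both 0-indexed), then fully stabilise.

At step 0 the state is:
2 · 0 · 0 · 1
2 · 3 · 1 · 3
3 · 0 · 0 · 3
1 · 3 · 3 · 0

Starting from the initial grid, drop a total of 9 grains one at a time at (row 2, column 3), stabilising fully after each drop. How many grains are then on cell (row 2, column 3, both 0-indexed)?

gen 0: 2 · 0 · 0 · 1
2 · 3 · 1 · 3
3 · 0 · 0 · 3
1 · 3 · 3 · 0
gen 1: 2 · 0 · 0 · 2
2 · 3 · 2 · 0
3 · 0 · 1 · 1
1 · 3 · 3 · 1
gen 2: 2 · 0 · 0 · 2
2 · 3 · 2 · 0
3 · 0 · 1 · 2
1 · 3 · 3 · 1
gen 3: 2 · 0 · 0 · 2
2 · 3 · 2 · 0
3 · 0 · 1 · 3
1 · 3 · 3 · 1
gen 4: 2 · 0 · 0 · 2
2 · 3 · 2 · 1
3 · 0 · 2 · 0
1 · 3 · 3 · 2
gen 5: 2 · 0 · 0 · 2
2 · 3 · 2 · 1
3 · 0 · 2 · 1
1 · 3 · 3 · 2
gen 6: 2 · 0 · 0 · 2
2 · 3 · 2 · 1
3 · 0 · 2 · 2
1 · 3 · 3 · 2
gen 7: 2 · 0 · 0 · 2
2 · 3 · 2 · 1
3 · 0 · 2 · 3
1 · 3 · 3 · 2
gen 8: 2 · 0 · 0 · 2
2 · 3 · 2 · 2
3 · 0 · 3 · 0
1 · 3 · 3 · 3
gen 9: 2 · 0 · 0 · 2
2 · 3 · 2 · 2
3 · 0 · 3 · 1
1 · 3 · 3 · 3

1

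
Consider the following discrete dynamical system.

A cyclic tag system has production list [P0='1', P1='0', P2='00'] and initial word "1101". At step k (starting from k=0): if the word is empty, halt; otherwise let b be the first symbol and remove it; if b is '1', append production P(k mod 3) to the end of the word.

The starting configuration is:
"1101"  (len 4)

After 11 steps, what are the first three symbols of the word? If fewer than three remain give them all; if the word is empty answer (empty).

0) "1101"  (len 4)
1) "1011"  (len 4)
2) "0110"  (len 4)
3) "110"  (len 3)
4) "101"  (len 3)
5) "010"  (len 3)
6) "10"  (len 2)
7) "01"  (len 2)
8) "1"  (len 1)
9) "00"  (len 2)
10) "0"  (len 1)
11) (halted — word empty)

(empty)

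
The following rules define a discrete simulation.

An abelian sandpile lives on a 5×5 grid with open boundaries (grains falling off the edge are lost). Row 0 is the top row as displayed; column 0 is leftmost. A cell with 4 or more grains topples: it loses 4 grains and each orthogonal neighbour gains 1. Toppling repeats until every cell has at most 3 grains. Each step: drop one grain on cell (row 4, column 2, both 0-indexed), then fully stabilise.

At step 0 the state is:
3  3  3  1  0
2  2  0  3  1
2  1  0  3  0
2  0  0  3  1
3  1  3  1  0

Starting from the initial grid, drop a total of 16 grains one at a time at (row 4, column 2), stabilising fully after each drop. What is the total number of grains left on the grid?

45

k=0  3  3  3  1  0
2  2  0  3  1
2  1  0  3  0
2  0  0  3  1
3  1  3  1  0
k=1  3  3  3  1  0
2  2  0  3  1
2  1  0  3  0
2  0  1  3  1
3  2  0  2  0
k=2  3  3  3  1  0
2  2  0  3  1
2  1  0  3  0
2  0  1  3  1
3  2  1  2  0
k=3  3  3  3  1  0
2  2  0  3  1
2  1  0  3  0
2  0  1  3  1
3  2  2  2  0
k=4  3  3  3  1  0
2  2  0  3  1
2  1  0  3  0
2  0  1  3  1
3  2  3  2  0
k=5  3  3  3  1  0
2  2  0  3  1
2  1  0  3  0
2  0  2  3  1
3  3  0  3  0
k=6  3  3  3  1  0
2  2  0  3  1
2  1  0  3  0
2  0  2  3  1
3  3  1  3  0
k=7  3  3  3  1  0
2  2  0  3  1
2  1  0  3  0
2  0  2  3  1
3  3  2  3  0
k=8  3  3  3  1  0
2  2  0  3  1
2  1  0  3  0
2  0  2  3  1
3  3  3  3  0
k=9  3  3  3  2  0
2  2  1  0  2
2  1  2  1  1
3  2  0  2  2
0  1  3  1  1
k=10  3  3  3  2  0
2  2  1  0  2
2  1  2  1  1
3  2  1  2  2
0  2  0  2  1
k=11  3  3  3  2  0
2  2  1  0  2
2  1  2  1  1
3  2  1  2  2
0  2  1  2  1
k=12  3  3  3  2  0
2  2  1  0  2
2  1  2  1  1
3  2  1  2  2
0  2  2  2  1
k=13  3  3  3  2  0
2  2  1  0  2
2  1  2  1  1
3  2  1  2  2
0  2  3  2  1
k=14  3  3  3  2  0
2  2  1  0  2
2  1  2  1  1
3  2  2  2  2
0  3  0  3  1
k=15  3  3  3  2  0
2  2  1  0  2
2  1  2  1  1
3  2  2  2  2
0  3  1  3  1
k=16  3  3  3  2  0
2  2  1  0  2
2  1  2  1  1
3  2  2  2  2
0  3  2  3  1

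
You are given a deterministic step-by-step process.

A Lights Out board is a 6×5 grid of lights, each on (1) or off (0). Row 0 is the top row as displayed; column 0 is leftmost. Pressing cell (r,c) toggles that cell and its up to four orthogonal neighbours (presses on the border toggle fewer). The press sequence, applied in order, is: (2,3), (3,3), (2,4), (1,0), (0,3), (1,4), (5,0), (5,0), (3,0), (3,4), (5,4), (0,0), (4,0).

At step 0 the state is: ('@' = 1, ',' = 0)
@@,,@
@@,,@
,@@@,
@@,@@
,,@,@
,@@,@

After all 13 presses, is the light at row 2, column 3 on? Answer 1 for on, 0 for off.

step 0: @@,,@
@@,,@
,@@@,
@@,@@
,,@,@
,@@,@
step 1: @@,,@
@@,@@
,@,,@
@@,,@
,,@,@
,@@,@
step 2: @@,,@
@@,@@
,@,@@
@@@@,
,,@@@
,@@,@
step 3: @@,,@
@@,@,
,@,,,
@@@@@
,,@@@
,@@,@
step 4: ,@,,@
,,,@,
@@,,,
@@@@@
,,@@@
,@@,@
step 5: ,@@@,
,,,,,
@@,,,
@@@@@
,,@@@
,@@,@
step 6: ,@@@@
,,,@@
@@,,@
@@@@@
,,@@@
,@@,@
step 7: ,@@@@
,,,@@
@@,,@
@@@@@
@,@@@
@,@,@
step 8: ,@@@@
,,,@@
@@,,@
@@@@@
,,@@@
,@@,@
step 9: ,@@@@
,,,@@
,@,,@
,,@@@
@,@@@
,@@,@
step 10: ,@@@@
,,,@@
,@,,,
,,@,,
@,@@,
,@@,@
step 11: ,@@@@
,,,@@
,@,,,
,,@,,
@,@@@
,@@@,
step 12: @,@@@
@,,@@
,@,,,
,,@,,
@,@@@
,@@@,
step 13: @,@@@
@,,@@
,@,,,
@,@,,
,@@@@
@@@@,

0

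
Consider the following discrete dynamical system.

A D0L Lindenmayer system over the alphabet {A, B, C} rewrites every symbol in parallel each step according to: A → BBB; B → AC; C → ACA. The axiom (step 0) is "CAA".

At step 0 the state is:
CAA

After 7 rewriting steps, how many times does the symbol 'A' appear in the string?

gen 0: CAA
gen 1: ACABBBBBB
gen 2: BBBACABBBACACACACACAC
gen 3: ACACACBBBACABBBACACACBBBACABBBACABBBACABBBACABBBACABBBACA
gen 4: BBBACABBBACABBBACAACACACBBBACABBBACACACBBBACABBBACABBBACAA…ACACBBBACABBBACACACBBBACABBBACACACBBBACABBBACACACBBBACABBB  (len 147)
gen 5: ACACACBBBACABBBACACACBBBACABBBACACACBBBACABBBBBBACABBBACAB…ACACBBBACABBBACACACBBBACABBBACABBBACAACACACBBBACABBBACACAC  (len 381)
gen 6: BBBACABBBACABBBACAACACACBBBACABBBACACACBBBACABBBACABBBACAA…BBBBACABBBACABBBACAACACACBBBACABBBACACACBBBACABBBACABBBACA  (len 993)
gen 7: ACACACBBBACABBBACACACBBBACABBBACACACBBBACABBBBBBACABBBACAB…ABBBACABBBACAACACACBBBACABBBACACACBBBACABBBACACACBBBACABBB  (len 2577)

896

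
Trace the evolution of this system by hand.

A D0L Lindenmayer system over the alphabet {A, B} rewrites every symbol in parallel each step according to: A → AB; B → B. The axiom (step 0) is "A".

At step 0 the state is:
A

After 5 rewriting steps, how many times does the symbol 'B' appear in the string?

0) A
1) AB
2) ABB
3) ABBB
4) ABBBB
5) ABBBBB

5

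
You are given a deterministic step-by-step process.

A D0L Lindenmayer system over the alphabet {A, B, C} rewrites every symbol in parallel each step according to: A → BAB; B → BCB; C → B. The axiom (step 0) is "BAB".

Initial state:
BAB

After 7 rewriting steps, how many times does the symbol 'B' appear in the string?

1392

[0] BAB
[1] BCBBABBCB
[2] BCBBBCBBCBBABBCBBCBBBCB
[3] BCBBBCBBCBBCBBBCBBCBBBCBBCBBABBCBBCBBBCBBCBBBCBBCBBCBBBCB
[4] BCBBBCBBCBBCBBBCBBCBBBCBBCBBBCBBCBBCBBBCBBCBBBCBBCBBCBBBCB…BCBBBCBBCBBCBBBCBBCBBBCBBCBBCBBBCBBCBBBCBBCBBBCBBCBBCBBBCB  (len 139)
[5] BCBBBCBBCBBCBBBCBBCBBBCBBCBBBCBBCBBCBBBCBBCBBBCBBCBBCBBBCB…BCBBBCBBCBBCBBBCBBCBBBCBBCBBCBBBCBBCBBBCBBCBBBCBBCBBCBBBCB  (len 337)
[6] BCBBBCBBCBBCBBBCBBCBBBCBBCBBBCBBCBBCBBBCBBCBBBCBBCBBCBBBCB…BCBBBCBBCBBCBBBCBBCBBBCBBCBBCBBBCBBCBBBCBBCBBBCBBCBBCBBBCB  (len 815)
[7] BCBBBCBBCBBCBBBCBBCBBBCBBCBBBCBBCBBCBBBCBBCBBBCBBCBBCBBBCB…BCBBBCBBCBBCBBBCBBCBBBCBBCBBCBBBCBBCBBBCBBCBBBCBBCBBCBBBCB  (len 1969)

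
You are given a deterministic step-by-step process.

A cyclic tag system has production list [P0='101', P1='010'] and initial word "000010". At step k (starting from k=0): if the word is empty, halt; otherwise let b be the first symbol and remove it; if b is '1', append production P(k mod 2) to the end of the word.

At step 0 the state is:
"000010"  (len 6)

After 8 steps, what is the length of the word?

4

step 0: "000010"  (len 6)
step 1: "00010"  (len 5)
step 2: "0010"  (len 4)
step 3: "010"  (len 3)
step 4: "10"  (len 2)
step 5: "0101"  (len 4)
step 6: "101"  (len 3)
step 7: "01101"  (len 5)
step 8: "1101"  (len 4)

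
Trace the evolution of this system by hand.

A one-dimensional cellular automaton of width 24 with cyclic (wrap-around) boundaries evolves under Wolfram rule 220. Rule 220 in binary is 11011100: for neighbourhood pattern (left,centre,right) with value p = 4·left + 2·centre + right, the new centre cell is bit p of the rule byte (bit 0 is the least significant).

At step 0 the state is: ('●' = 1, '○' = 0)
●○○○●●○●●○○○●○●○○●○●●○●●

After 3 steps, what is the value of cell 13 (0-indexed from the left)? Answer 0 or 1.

0

gen 0: ●○○○●●○●●○○○●○●○○●○●●○●●
gen 1: ●●○○●●○●●●○○●○●●○●○●●○●●
gen 2: ●●●○●●○●●●●○●○●●○●○●●○●●
gen 3: ●●●○●●○●●●●○●○●●○●○●●○●●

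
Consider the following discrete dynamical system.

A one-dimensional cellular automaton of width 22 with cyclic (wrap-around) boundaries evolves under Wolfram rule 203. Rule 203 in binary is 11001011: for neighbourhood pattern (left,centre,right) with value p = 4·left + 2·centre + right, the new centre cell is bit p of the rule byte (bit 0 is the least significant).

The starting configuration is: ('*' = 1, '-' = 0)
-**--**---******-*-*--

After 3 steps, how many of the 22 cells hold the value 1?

19

0) -**--**---******-*-*--
1) ***-***-********-----*
2) ***-***-********-*****
3) ***-***-********-*****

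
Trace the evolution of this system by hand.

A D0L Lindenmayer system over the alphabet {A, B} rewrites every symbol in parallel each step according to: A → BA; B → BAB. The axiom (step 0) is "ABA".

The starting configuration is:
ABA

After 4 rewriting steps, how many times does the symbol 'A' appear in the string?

47

0) ABA
1) BABABBA
2) BABBABABBABABBABBA
3) BABBABABBABBABABBABABBABBABABBABABBABBABABBABBA
4) BABBABABBABBABABBABABBABBABABBABBABABBABABBABBABABBABABBAB…BBABABBABABBABBABABBABABBABBABABBABBABABBABABBABBABABBABBA  (len 123)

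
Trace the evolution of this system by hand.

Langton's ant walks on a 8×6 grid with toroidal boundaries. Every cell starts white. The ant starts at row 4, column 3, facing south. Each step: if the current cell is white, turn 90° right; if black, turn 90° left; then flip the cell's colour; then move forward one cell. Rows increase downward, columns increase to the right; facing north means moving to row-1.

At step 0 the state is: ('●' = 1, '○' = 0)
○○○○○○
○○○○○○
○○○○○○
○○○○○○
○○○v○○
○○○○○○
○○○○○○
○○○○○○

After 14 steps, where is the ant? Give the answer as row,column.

3,4

0) ○○○○○○
○○○○○○
○○○○○○
○○○○○○
○○○v○○
○○○○○○
○○○○○○
○○○○○○
1) ○○○○○○
○○○○○○
○○○○○○
○○○○○○
○○<●○○
○○○○○○
○○○○○○
○○○○○○
2) ○○○○○○
○○○○○○
○○○○○○
○○^○○○
○○●●○○
○○○○○○
○○○○○○
○○○○○○
3) ○○○○○○
○○○○○○
○○○○○○
○○●>○○
○○●●○○
○○○○○○
○○○○○○
○○○○○○
4) ○○○○○○
○○○○○○
○○○○○○
○○●●○○
○○●v○○
○○○○○○
○○○○○○
○○○○○○
5) ○○○○○○
○○○○○○
○○○○○○
○○●●○○
○○●○>○
○○○○○○
○○○○○○
○○○○○○
6) ○○○○○○
○○○○○○
○○○○○○
○○●●○○
○○●○●○
○○○○v○
○○○○○○
○○○○○○
7) ○○○○○○
○○○○○○
○○○○○○
○○●●○○
○○●○●○
○○○<●○
○○○○○○
○○○○○○
8) ○○○○○○
○○○○○○
○○○○○○
○○●●○○
○○●^●○
○○○●●○
○○○○○○
○○○○○○
9) ○○○○○○
○○○○○○
○○○○○○
○○●●○○
○○●●>○
○○○●●○
○○○○○○
○○○○○○
10) ○○○○○○
○○○○○○
○○○○○○
○○●●^○
○○●●○○
○○○●●○
○○○○○○
○○○○○○
11) ○○○○○○
○○○○○○
○○○○○○
○○●●●>
○○●●○○
○○○●●○
○○○○○○
○○○○○○
12) ○○○○○○
○○○○○○
○○○○○○
○○●●●●
○○●●○v
○○○●●○
○○○○○○
○○○○○○
13) ○○○○○○
○○○○○○
○○○○○○
○○●●●●
○○●●<●
○○○●●○
○○○○○○
○○○○○○
14) ○○○○○○
○○○○○○
○○○○○○
○○●●^●
○○●●●●
○○○●●○
○○○○○○
○○○○○○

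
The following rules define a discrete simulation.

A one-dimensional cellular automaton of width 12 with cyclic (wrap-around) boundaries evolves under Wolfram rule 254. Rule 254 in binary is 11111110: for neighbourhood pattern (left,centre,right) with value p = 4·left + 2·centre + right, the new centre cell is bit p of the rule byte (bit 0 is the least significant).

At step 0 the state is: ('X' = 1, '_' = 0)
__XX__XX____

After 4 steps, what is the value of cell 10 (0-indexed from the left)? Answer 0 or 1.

1

0) __XX__XX____
1) _XXXXXXXX___
2) XXXXXXXXXX__
3) XXXXXXXXXXXX
4) XXXXXXXXXXXX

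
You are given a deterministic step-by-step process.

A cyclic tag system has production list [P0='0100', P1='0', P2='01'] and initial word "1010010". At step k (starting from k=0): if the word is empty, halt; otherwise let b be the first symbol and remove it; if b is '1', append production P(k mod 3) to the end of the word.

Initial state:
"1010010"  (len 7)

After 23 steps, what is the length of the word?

6

[0] "1010010"  (len 7)
[1] "0100100100"  (len 10)
[2] "100100100"  (len 9)
[3] "0010010001"  (len 10)
[4] "010010001"  (len 9)
[5] "10010001"  (len 8)
[6] "001000101"  (len 9)
[7] "01000101"  (len 8)
[8] "1000101"  (len 7)
[9] "00010101"  (len 8)
[10] "0010101"  (len 7)
[11] "010101"  (len 6)
[12] "10101"  (len 5)
[13] "01010100"  (len 8)
[14] "1010100"  (len 7)
[15] "01010001"  (len 8)
[16] "1010001"  (len 7)
[17] "0100010"  (len 7)
[18] "100010"  (len 6)
[19] "000100100"  (len 9)
[20] "00100100"  (len 8)
[21] "0100100"  (len 7)
[22] "100100"  (len 6)
[23] "001000"  (len 6)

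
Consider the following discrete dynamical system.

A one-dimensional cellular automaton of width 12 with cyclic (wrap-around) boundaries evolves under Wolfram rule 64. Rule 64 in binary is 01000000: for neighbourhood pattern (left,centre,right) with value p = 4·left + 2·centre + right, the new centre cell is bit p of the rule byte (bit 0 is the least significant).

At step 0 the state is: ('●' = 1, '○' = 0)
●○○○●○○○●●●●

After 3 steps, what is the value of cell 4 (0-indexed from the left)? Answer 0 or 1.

0

k=0  ●○○○●○○○●●●●
k=1  ●○○○○○○○○○○○
k=2  ○○○○○○○○○○○○
k=3  ○○○○○○○○○○○○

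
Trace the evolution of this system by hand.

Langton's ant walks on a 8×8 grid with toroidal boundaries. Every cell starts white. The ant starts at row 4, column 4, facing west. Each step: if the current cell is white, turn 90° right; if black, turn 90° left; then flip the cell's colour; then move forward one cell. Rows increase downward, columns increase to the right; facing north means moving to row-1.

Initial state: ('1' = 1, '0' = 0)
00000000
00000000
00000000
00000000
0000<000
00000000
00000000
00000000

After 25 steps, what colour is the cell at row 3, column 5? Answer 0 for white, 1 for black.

1

t=0: 00000000
00000000
00000000
00000000
0000<000
00000000
00000000
00000000
t=1: 00000000
00000000
00000000
0000^000
00001000
00000000
00000000
00000000
t=2: 00000000
00000000
00000000
00001>00
00001000
00000000
00000000
00000000
t=3: 00000000
00000000
00000000
00001100
00001v00
00000000
00000000
00000000
t=4: 00000000
00000000
00000000
00001100
0000<100
00000000
00000000
00000000
t=5: 00000000
00000000
00000000
00001100
00000100
0000v000
00000000
00000000
t=6: 00000000
00000000
00000000
00001100
00000100
000<1000
00000000
00000000
t=7: 00000000
00000000
00000000
00001100
000^0100
00011000
00000000
00000000
t=8: 00000000
00000000
00000000
00001100
0001>100
00011000
00000000
00000000
t=9: 00000000
00000000
00000000
00001100
00011100
0001v000
00000000
00000000
t=10: 00000000
00000000
00000000
00001100
00011100
00010>00
00000000
00000000
t=11: 00000000
00000000
00000000
00001100
00011100
00010100
00000v00
00000000
t=12: 00000000
00000000
00000000
00001100
00011100
00010100
0000<100
00000000
t=13: 00000000
00000000
00000000
00001100
00011100
0001^100
00001100
00000000
t=14: 00000000
00000000
00000000
00001100
00011100
00011>00
00001100
00000000
t=15: 00000000
00000000
00000000
00001100
00011^00
00011000
00001100
00000000
t=16: 00000000
00000000
00000000
00001100
0001<000
00011000
00001100
00000000
t=17: 00000000
00000000
00000000
00001100
00010000
0001v000
00001100
00000000
t=18: 00000000
00000000
00000000
00001100
00010000
00010>00
00001100
00000000
t=19: 00000000
00000000
00000000
00001100
00010000
00010100
00001v00
00000000
t=20: 00000000
00000000
00000000
00001100
00010000
00010100
000010>0
00000000
t=21: 00000000
00000000
00000000
00001100
00010000
00010100
00001010
000000v0
t=22: 00000000
00000000
00000000
00001100
00010000
00010100
00001010
00000<10
t=23: 00000000
00000000
00000000
00001100
00010000
00010100
00001^10
00000110
t=24: 00000000
00000000
00000000
00001100
00010000
00010100
000011>0
00000110
t=25: 00000000
00000000
00000000
00001100
00010000
000101^0
00001100
00000110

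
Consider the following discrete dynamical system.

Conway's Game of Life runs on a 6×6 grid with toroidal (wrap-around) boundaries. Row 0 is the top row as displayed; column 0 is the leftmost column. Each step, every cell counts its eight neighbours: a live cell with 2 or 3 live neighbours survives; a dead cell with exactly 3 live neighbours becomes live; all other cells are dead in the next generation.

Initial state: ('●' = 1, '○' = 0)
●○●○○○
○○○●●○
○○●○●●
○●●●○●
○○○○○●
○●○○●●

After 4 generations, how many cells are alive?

t=0: ●○●○○○
○○○●●○
○○●○●●
○●●●○●
○○○○○●
○●○○●●
t=1: ●●●○○○
○●●○●○
●●○○○●
○●●●○●
○●○●○●
○●○○●●
t=2: ○○○○●○
○○○●○○
○○○○○●
○○○●○●
○●○●○●
○○○●●●
t=3: ○○○○○●
○○○○●○
○○○○○○
○○●○○●
○○○●○●
●○●●○●
t=4: ●○○●○●
○○○○○○
○○○○○○
○○○○●○
○●○●○●
●○●●○●

11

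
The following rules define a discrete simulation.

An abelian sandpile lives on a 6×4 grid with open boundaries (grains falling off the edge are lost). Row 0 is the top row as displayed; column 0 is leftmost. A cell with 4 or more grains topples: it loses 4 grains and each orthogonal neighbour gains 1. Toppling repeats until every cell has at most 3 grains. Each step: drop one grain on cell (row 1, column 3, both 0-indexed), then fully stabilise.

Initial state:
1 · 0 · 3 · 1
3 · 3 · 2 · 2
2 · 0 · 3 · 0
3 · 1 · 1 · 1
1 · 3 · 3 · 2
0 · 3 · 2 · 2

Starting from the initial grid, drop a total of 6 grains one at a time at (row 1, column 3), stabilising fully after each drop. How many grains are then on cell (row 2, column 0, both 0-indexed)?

3

step 0: 1 · 0 · 3 · 1
3 · 3 · 2 · 2
2 · 0 · 3 · 0
3 · 1 · 1 · 1
1 · 3 · 3 · 2
0 · 3 · 2 · 2
step 1: 1 · 0 · 3 · 1
3 · 3 · 2 · 3
2 · 0 · 3 · 0
3 · 1 · 1 · 1
1 · 3 · 3 · 2
0 · 3 · 2 · 2
step 2: 1 · 0 · 3 · 2
3 · 3 · 3 · 0
2 · 0 · 3 · 1
3 · 1 · 1 · 1
1 · 3 · 3 · 2
0 · 3 · 2 · 2
step 3: 1 · 0 · 3 · 2
3 · 3 · 3 · 1
2 · 0 · 3 · 1
3 · 1 · 1 · 1
1 · 3 · 3 · 2
0 · 3 · 2 · 2
step 4: 1 · 0 · 3 · 2
3 · 3 · 3 · 2
2 · 0 · 3 · 1
3 · 1 · 1 · 1
1 · 3 · 3 · 2
0 · 3 · 2 · 2
step 5: 1 · 0 · 3 · 2
3 · 3 · 3 · 3
2 · 0 · 3 · 1
3 · 1 · 1 · 1
1 · 3 · 3 · 2
0 · 3 · 2 · 2
step 6: 2 · 2 · 1 · 0
0 · 1 · 3 · 2
3 · 2 · 0 · 3
3 · 1 · 2 · 1
1 · 3 · 3 · 2
0 · 3 · 2 · 2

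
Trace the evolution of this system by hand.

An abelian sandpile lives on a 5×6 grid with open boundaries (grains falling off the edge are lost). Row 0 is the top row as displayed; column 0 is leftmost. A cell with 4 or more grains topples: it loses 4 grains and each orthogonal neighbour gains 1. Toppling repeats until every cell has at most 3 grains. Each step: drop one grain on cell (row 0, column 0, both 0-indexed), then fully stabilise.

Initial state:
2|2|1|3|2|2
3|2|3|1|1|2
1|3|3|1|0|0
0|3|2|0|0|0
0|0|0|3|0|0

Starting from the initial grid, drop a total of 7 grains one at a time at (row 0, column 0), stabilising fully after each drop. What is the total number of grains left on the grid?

41

[0] 2|2|1|3|2|2
3|2|3|1|1|2
1|3|3|1|0|0
0|3|2|0|0|0
0|0|0|3|0|0
[1] 3|2|1|3|2|2
3|2|3|1|1|2
1|3|3|1|0|0
0|3|2|0|0|0
0|0|0|3|0|0
[2] 1|3|1|3|2|2
0|3|3|1|1|2
2|3|3|1|0|0
0|3|2|0|0|0
0|0|0|3|0|0
[3] 2|3|1|3|2|2
0|3|3|1|1|2
2|3|3|1|0|0
0|3|2|0|0|0
0|0|0|3|0|0
[4] 3|3|1|3|2|2
0|3|3|1|1|2
2|3|3|1|0|0
0|3|2|0|0|0
0|0|0|3|0|0
[5] 1|1|3|3|2|2
2|2|1|2|1|2
3|2|2|2|0|0
1|1|0|1|0|0
0|1|1|3|0|0
[6] 2|1|3|3|2|2
2|2|1|2|1|2
3|2|2|2|0|0
1|1|0|1|0|0
0|1|1|3|0|0
[7] 3|1|3|3|2|2
2|2|1|2|1|2
3|2|2|2|0|0
1|1|0|1|0|0
0|1|1|3|0|0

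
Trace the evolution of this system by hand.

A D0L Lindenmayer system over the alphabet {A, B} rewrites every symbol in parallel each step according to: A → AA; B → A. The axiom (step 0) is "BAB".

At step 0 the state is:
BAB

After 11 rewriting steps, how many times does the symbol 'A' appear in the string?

step 0: BAB
step 1: AAAA
step 2: AAAAAAAA
step 3: AAAAAAAAAAAAAAAA
step 4: AAAAAAAAAAAAAAAAAAAAAAAAAAAAAAAA
step 5: AAAAAAAAAAAAAAAAAAAAAAAAAAAAAAAAAAAAAAAAAAAAAAAAAAAAAAAAAAAAAAAA
step 6: AAAAAAAAAAAAAAAAAAAAAAAAAAAAAAAAAAAAAAAAAAAAAAAAAAAAAAAAAA…AAAAAAAAAAAAAAAAAAAAAAAAAAAAAAAAAAAAAAAAAAAAAAAAAAAAAAAAAA  (len 128)
step 7: AAAAAAAAAAAAAAAAAAAAAAAAAAAAAAAAAAAAAAAAAAAAAAAAAAAAAAAAAA…AAAAAAAAAAAAAAAAAAAAAAAAAAAAAAAAAAAAAAAAAAAAAAAAAAAAAAAAAA  (len 256)
step 8: AAAAAAAAAAAAAAAAAAAAAAAAAAAAAAAAAAAAAAAAAAAAAAAAAAAAAAAAAA…AAAAAAAAAAAAAAAAAAAAAAAAAAAAAAAAAAAAAAAAAAAAAAAAAAAAAAAAAA  (len 512)
step 9: AAAAAAAAAAAAAAAAAAAAAAAAAAAAAAAAAAAAAAAAAAAAAAAAAAAAAAAAAA…AAAAAAAAAAAAAAAAAAAAAAAAAAAAAAAAAAAAAAAAAAAAAAAAAAAAAAAAAA  (len 1024)
step 10: AAAAAAAAAAAAAAAAAAAAAAAAAAAAAAAAAAAAAAAAAAAAAAAAAAAAAAAAAA…AAAAAAAAAAAAAAAAAAAAAAAAAAAAAAAAAAAAAAAAAAAAAAAAAAAAAAAAAA  (len 2048)
step 11: AAAAAAAAAAAAAAAAAAAAAAAAAAAAAAAAAAAAAAAAAAAAAAAAAAAAAAAAAA…AAAAAAAAAAAAAAAAAAAAAAAAAAAAAAAAAAAAAAAAAAAAAAAAAAAAAAAAAA  (len 4096)

4096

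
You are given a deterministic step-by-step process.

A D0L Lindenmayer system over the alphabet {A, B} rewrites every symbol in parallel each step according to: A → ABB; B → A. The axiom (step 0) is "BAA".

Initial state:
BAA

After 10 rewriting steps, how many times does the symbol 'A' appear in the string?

1707

0) BAA
1) AABBABB
2) ABBABBAAABBAA
3) ABBAAABBAAABBABBABBAAABBABB
4) ABBAAABBABBABBAAABBABBABBAAABBAAABBAAABBABBABBAAABBAA
5) ABBAAABBABBABBAAABBAAABBAAABBABBABBAAABBAAABBAAABBABBABBAAABBABBABBAAABBABBABBAAABBAAABBAAABBABBABBAAABBABB
6) ABBAAABBABBABBAAABBAAABBAAABBABBABBAAABBABBABBAAABBABBABBA…BBABBABBAAABBABBABBAAABBABBABBAAABBAAABBAAABBABBABBAAABBAA  (len 213)
7) ABBAAABBABBABBAAABBAAABBAAABBABBABBAAABBABBABBAAABBABBABBA…BABBABBAAABBABBABBAAABBABBABBAAABBAAABBAAABBABBABBAAABBABB  (len 427)
8) ABBAAABBABBABBAAABBAAABBAAABBABBABBAAABBABBABBAAABBABBABBA…BBABBABBAAABBABBABBAAABBABBABBAAABBAAABBAAABBABBABBAAABBAA  (len 853)
9) ABBAAABBABBABBAAABBAAABBAAABBABBABBAAABBABBABBAAABBABBABBA…BABBABBAAABBABBABBAAABBABBABBAAABBAAABBAAABBABBABBAAABBABB  (len 1707)
10) ABBAAABBABBABBAAABBAAABBAAABBABBABBAAABBABBABBAAABBABBABBA…BBABBABBAAABBABBABBAAABBABBABBAAABBAAABBAAABBABBABBAAABBAA  (len 3413)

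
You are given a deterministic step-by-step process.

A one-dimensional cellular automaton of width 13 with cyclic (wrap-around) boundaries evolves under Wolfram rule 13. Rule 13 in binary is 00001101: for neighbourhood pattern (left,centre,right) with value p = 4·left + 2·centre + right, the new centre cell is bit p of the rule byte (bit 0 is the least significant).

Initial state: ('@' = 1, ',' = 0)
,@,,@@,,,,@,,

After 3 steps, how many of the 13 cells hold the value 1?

5

0) ,@,,@@,,,,@,,
1) ,@,,@,,@@,@,@
2) ,@,,@,,@,,@,@
3) ,@,,@,,@,,@,@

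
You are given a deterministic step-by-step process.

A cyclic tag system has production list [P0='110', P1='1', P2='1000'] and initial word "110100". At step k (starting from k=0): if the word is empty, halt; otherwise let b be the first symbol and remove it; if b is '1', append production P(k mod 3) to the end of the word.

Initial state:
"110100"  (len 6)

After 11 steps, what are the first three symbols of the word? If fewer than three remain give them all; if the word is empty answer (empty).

[0] "110100"  (len 6)
[1] "10100110"  (len 8)
[2] "01001101"  (len 8)
[3] "1001101"  (len 7)
[4] "001101110"  (len 9)
[5] "01101110"  (len 8)
[6] "1101110"  (len 7)
[7] "101110110"  (len 9)
[8] "011101101"  (len 9)
[9] "11101101"  (len 8)
[10] "1101101110"  (len 10)
[11] "1011011101"  (len 10)

101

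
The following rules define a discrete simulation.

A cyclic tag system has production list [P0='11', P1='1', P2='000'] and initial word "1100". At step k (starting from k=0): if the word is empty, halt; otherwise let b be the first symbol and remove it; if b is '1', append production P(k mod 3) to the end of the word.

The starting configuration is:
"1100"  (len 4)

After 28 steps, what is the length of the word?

4

t=0: "1100"  (len 4)
t=1: "10011"  (len 5)
t=2: "00111"  (len 5)
t=3: "0111"  (len 4)
t=4: "111"  (len 3)
t=5: "111"  (len 3)
t=6: "11000"  (len 5)
t=7: "100011"  (len 6)
t=8: "000111"  (len 6)
t=9: "00111"  (len 5)
t=10: "0111"  (len 4)
t=11: "111"  (len 3)
t=12: "11000"  (len 5)
t=13: "100011"  (len 6)
t=14: "000111"  (len 6)
t=15: "00111"  (len 5)
t=16: "0111"  (len 4)
t=17: "111"  (len 3)
t=18: "11000"  (len 5)
t=19: "100011"  (len 6)
t=20: "000111"  (len 6)
t=21: "00111"  (len 5)
t=22: "0111"  (len 4)
t=23: "111"  (len 3)
t=24: "11000"  (len 5)
t=25: "100011"  (len 6)
t=26: "000111"  (len 6)
t=27: "00111"  (len 5)
t=28: "0111"  (len 4)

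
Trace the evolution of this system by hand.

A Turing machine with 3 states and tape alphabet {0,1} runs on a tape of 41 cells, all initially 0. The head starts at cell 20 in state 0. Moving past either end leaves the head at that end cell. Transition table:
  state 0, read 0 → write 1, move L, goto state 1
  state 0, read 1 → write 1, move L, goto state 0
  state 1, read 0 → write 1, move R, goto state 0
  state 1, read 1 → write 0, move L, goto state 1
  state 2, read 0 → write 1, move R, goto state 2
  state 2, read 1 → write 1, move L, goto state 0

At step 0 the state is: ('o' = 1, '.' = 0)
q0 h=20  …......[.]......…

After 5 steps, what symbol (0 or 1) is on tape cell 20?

1

k=0  q0 h=20  …......[.]......…
k=1  q1 h=19  …......[.]o.....…
k=2  q0 h=20  ….....o[o]......…
k=3  q0 h=19  …......[o]o.....…
k=4  q0 h=18  …......[.]oo....…
k=5  q1 h=17  …......[.]ooo...…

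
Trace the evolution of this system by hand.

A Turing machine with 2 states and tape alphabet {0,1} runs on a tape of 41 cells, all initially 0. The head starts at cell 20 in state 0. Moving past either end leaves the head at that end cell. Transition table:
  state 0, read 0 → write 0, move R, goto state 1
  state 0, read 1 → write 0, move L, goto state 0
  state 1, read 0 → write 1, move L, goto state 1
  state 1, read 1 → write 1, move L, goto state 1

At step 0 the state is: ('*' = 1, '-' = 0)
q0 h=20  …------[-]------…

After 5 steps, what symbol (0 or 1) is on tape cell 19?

t=0: q0 h=20  …------[-]------…
t=1: q1 h=21  …------[-]------…
t=2: q1 h=20  …------[-]*-----…
t=3: q1 h=19  …------[-]**----…
t=4: q1 h=18  …------[-]***---…
t=5: q1 h=17  …------[-]****--…

1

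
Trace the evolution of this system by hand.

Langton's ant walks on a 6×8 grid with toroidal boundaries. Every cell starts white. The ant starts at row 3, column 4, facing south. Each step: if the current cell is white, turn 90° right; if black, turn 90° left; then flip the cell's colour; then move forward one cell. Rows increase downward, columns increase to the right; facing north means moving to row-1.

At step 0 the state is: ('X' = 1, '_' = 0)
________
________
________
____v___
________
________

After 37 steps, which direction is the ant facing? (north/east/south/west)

east

k=0  ________
________
________
____v___
________
________
k=1  ________
________
________
___<X___
________
________
k=2  ________
________
___^____
___XX___
________
________
k=3  ________
________
___X>___
___XX___
________
________
k=4  ________
________
___XX___
___Xv___
________
________
k=5  ________
________
___XX___
___X_>__
________
________
k=6  ________
________
___XX___
___X_X__
_____v__
________
k=7  ________
________
___XX___
___X_X__
____<X__
________
k=8  ________
________
___XX___
___X^X__
____XX__
________
k=9  ________
________
___XX___
___XX>__
____XX__
________
k=10  ________
________
___XX^__
___XX___
____XX__
________
k=11  ________
________
___XXX>_
___XX___
____XX__
________
k=12  ________
________
___XXXX_
___XX_v_
____XX__
________
k=13  ________
________
___XXXX_
___XX<X_
____XX__
________
k=14  ________
________
___XX^X_
___XXXX_
____XX__
________
k=15  ________
________
___X<_X_
___XXXX_
____XX__
________
k=16  ________
________
___X__X_
___XvXX_
____XX__
________
k=17  ________
________
___X__X_
___X_>X_
____XX__
________
k=18  ________
________
___X_^X_
___X__X_
____XX__
________
k=19  ________
________
___X_X>_
___X__X_
____XX__
________
k=20  ________
______^_
___X_X__
___X__X_
____XX__
________
k=21  ________
______X>
___X_X__
___X__X_
____XX__
________
k=22  ________
______XX
___X_X_v
___X__X_
____XX__
________
k=23  ________
______XX
___X_X<X
___X__X_
____XX__
________
k=24  ________
______^X
___X_XXX
___X__X_
____XX__
________
k=25  ________
_____<_X
___X_XXX
___X__X_
____XX__
________
k=26  _____^__
_____X_X
___X_XXX
___X__X_
____XX__
________
k=27  _____X>_
_____X_X
___X_XXX
___X__X_
____XX__
________
k=28  _____XX_
_____XvX
___X_XXX
___X__X_
____XX__
________
k=29  _____XX_
_____<XX
___X_XXX
___X__X_
____XX__
________
k=30  _____XX_
______XX
___X_vXX
___X__X_
____XX__
________
k=31  _____XX_
______XX
___X__>X
___X__X_
____XX__
________
k=32  _____XX_
______^X
___X___X
___X__X_
____XX__
________
k=33  _____XX_
_____<_X
___X___X
___X__X_
____XX__
________
k=34  _____^X_
_____X_X
___X___X
___X__X_
____XX__
________
k=35  ____<_X_
_____X_X
___X___X
___X__X_
____XX__
________
k=36  ____X_X_
_____X_X
___X___X
___X__X_
____XX__
____^___
k=37  ____X_X_
_____X_X
___X___X
___X__X_
____XX__
____X>__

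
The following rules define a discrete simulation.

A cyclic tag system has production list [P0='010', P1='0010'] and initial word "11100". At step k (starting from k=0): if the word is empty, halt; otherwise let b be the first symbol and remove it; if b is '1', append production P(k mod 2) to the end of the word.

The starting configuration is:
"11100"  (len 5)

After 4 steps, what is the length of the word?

11

0) "11100"  (len 5)
1) "1100010"  (len 7)
2) "1000100010"  (len 10)
3) "000100010010"  (len 12)
4) "00100010010"  (len 11)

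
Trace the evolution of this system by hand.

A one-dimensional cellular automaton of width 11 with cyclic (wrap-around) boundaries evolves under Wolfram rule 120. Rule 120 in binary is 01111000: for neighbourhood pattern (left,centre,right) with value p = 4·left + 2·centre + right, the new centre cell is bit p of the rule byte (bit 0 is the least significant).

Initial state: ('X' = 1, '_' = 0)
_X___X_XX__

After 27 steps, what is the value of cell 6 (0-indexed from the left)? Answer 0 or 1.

0

[0] _X___X_XX__
[1] __X___XXXX_
[2] ___X__X__XX
[3] X___X__X_XX
[4] XX___X__XX_
[5] XXX___X_XXX
[6] __XX___XX__
[7] __XXX__XXX_
[8] __X_XX_X_XX
[9] X__XXXX_XXX
[10] XX_X__XXX__
[11] XXX_X_X_XX_
[12] X_XX_X_XXXX
[13] XXXXX_XX___
[14] X___XXXXX__
[15] _X__X___XX_
[16] __X__X__XXX
[17] X__X__X_X_X
[18] XX__X__X_XX
[19] _XX__X__XX_
[20] _XXX__X_XXX
[21] XX_XX__XX_X
[22] _XXXXX_XXXX
[23] XX___XXX__X
[24] _XX__X_XX_X
[25] XXXX__XXXX_
[26] X__XX_X__XX
[27] XX_XXX_X_X_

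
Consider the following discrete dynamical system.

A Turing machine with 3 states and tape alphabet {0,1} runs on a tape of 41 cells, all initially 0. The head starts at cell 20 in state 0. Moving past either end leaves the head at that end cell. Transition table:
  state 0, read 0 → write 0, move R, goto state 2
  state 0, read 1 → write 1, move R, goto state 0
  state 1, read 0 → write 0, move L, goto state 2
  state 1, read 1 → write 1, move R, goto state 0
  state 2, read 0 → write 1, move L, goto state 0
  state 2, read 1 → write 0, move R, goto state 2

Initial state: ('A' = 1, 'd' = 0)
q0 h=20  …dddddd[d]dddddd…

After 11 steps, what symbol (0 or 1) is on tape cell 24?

1

0) q0 h=20  …dddddd[d]dddddd…
1) q2 h=21  …dddddd[d]dddddd…
2) q0 h=20  …dddddd[d]Addddd…
3) q2 h=21  …dddddd[A]dddddd…
4) q2 h=22  …dddddd[d]dddddd…
5) q0 h=21  …dddddd[d]Addddd…
6) q2 h=22  …dddddd[A]dddddd…
7) q2 h=23  …dddddd[d]dddddd…
8) q0 h=22  …dddddd[d]Addddd…
9) q2 h=23  …dddddd[A]dddddd…
10) q2 h=24  …dddddd[d]dddddd…
11) q0 h=23  …dddddd[d]Addddd…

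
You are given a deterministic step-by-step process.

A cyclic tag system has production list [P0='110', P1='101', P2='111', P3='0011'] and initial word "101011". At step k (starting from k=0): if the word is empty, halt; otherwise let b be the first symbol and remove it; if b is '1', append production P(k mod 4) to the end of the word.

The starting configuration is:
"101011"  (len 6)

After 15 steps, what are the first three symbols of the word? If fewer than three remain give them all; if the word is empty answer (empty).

101

k=0  "101011"  (len 6)
k=1  "01011110"  (len 8)
k=2  "1011110"  (len 7)
k=3  "011110111"  (len 9)
k=4  "11110111"  (len 8)
k=5  "1110111110"  (len 10)
k=6  "110111110101"  (len 12)
k=7  "10111110101111"  (len 14)
k=8  "01111101011110011"  (len 17)
k=9  "1111101011110011"  (len 16)
k=10  "111101011110011101"  (len 18)
k=11  "11101011110011101111"  (len 20)
k=12  "11010111100111011110011"  (len 23)
k=13  "1010111100111011110011110"  (len 25)
k=14  "010111100111011110011110101"  (len 27)
k=15  "10111100111011110011110101"  (len 26)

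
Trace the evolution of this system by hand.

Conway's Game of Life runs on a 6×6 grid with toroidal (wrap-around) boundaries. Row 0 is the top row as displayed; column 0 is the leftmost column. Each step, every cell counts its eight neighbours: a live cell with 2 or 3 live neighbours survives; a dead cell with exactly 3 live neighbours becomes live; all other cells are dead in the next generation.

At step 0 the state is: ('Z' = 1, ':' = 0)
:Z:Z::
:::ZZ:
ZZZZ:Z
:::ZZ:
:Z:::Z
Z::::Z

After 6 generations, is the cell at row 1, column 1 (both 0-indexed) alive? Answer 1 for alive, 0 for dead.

step 0: :Z:Z::
:::ZZ:
ZZZZ:Z
:::ZZ:
:Z:::Z
Z::::Z
step 1: Z:ZZ:Z
:::::Z
ZZ:::Z
:::Z::
:::::Z
:ZZ:ZZ
step 2: ::ZZ::
::Z:::
Z:::ZZ
::::ZZ
Z:ZZ:Z
:ZZ:::
step 3: :::Z::
:ZZ:ZZ
Z::ZZ:
:Z::::
Z:ZZ:Z
Z:::Z:
step 4: ZZZZ::
ZZZ::Z
Z::ZZ:
:Z::::
Z:ZZZZ
ZZZ:Z:
step 5: ::::Z:
::::::
:::ZZ:
:Z::::
::::Z:
::::::
step 6: ::::::
:::ZZ:
::::::
:::ZZ:
::::::
::::::

0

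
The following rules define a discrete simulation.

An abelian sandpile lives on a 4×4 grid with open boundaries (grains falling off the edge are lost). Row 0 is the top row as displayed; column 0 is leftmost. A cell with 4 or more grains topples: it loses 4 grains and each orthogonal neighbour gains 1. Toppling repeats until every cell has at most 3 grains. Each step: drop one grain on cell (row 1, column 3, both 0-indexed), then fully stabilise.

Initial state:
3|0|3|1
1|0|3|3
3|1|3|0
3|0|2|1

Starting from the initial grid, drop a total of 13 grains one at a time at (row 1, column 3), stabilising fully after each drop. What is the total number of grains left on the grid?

[0] 3|0|3|1
1|0|3|3
3|1|3|0
3|0|2|1
[1] 3|1|0|3
1|1|2|1
3|2|0|2
3|0|3|1
[2] 3|1|0|3
1|1|2|2
3|2|0|2
3|0|3|1
[3] 3|1|0|3
1|1|2|3
3|2|0|2
3|0|3|1
[4] 3|1|1|0
1|1|3|1
3|2|0|3
3|0|3|1
[5] 3|1|1|0
1|1|3|2
3|2|0|3
3|0|3|1
[6] 3|1|1|0
1|1|3|3
3|2|0|3
3|0|3|1
[7] 3|1|2|1
1|2|0|2
3|2|2|0
3|0|3|2
[8] 3|1|2|1
1|2|0|3
3|2|2|0
3|0|3|2
[9] 3|1|2|2
1|2|1|0
3|2|2|1
3|0|3|2
[10] 3|1|2|2
1|2|1|1
3|2|2|1
3|0|3|2
[11] 3|1|2|2
1|2|1|2
3|2|2|1
3|0|3|2
[12] 3|1|2|2
1|2|1|3
3|2|2|1
3|0|3|2
[13] 3|1|2|3
1|2|2|0
3|2|2|2
3|0|3|2

31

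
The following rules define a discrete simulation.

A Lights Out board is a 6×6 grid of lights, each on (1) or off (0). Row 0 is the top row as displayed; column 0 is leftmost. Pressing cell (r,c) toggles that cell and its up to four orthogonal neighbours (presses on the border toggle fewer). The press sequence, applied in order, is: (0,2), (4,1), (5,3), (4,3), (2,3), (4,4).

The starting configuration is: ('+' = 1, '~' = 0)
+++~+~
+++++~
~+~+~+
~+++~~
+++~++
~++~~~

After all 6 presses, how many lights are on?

16

t=0: +++~+~
+++++~
~+~+~+
~+++~~
+++~++
~++~~~
t=1: +~~++~
++~++~
~+~+~+
~+++~~
+++~++
~++~~~
t=2: +~~++~
++~++~
~+~+~+
~~++~~
~~~~++
~~+~~~
t=3: +~~++~
++~++~
~+~+~+
~~++~~
~~~+++
~~~++~
t=4: +~~++~
++~++~
~+~+~+
~~+~~~
~~+~~+
~~~~+~
t=5: +~~++~
++~~+~
~++~++
~~++~~
~~+~~+
~~~~+~
t=6: +~~++~
++~~+~
~++~++
~~+++~
~~+++~
~~~~~~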